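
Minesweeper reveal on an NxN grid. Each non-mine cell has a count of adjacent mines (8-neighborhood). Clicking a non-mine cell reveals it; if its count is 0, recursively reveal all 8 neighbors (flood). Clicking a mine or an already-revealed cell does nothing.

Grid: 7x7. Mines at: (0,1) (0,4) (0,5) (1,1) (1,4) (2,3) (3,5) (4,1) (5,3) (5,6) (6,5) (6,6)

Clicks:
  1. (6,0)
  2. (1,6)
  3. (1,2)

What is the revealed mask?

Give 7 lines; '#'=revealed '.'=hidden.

Answer: .......
..#...#
.......
.......
.......
###....
###....

Derivation:
Click 1 (6,0) count=0: revealed 6 new [(5,0) (5,1) (5,2) (6,0) (6,1) (6,2)] -> total=6
Click 2 (1,6) count=1: revealed 1 new [(1,6)] -> total=7
Click 3 (1,2) count=3: revealed 1 new [(1,2)] -> total=8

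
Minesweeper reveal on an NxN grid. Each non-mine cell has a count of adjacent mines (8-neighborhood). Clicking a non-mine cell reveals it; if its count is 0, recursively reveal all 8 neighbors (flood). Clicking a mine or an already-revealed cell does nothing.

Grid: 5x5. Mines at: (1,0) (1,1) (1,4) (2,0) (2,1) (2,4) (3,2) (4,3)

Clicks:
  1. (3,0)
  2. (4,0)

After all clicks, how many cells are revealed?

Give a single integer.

Click 1 (3,0) count=2: revealed 1 new [(3,0)] -> total=1
Click 2 (4,0) count=0: revealed 3 new [(3,1) (4,0) (4,1)] -> total=4

Answer: 4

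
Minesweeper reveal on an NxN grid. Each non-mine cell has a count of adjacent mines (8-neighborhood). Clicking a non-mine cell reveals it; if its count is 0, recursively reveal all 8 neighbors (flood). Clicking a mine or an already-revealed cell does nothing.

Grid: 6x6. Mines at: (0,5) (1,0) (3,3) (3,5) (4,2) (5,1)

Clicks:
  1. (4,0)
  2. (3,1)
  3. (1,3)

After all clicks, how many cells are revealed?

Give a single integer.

Answer: 14

Derivation:
Click 1 (4,0) count=1: revealed 1 new [(4,0)] -> total=1
Click 2 (3,1) count=1: revealed 1 new [(3,1)] -> total=2
Click 3 (1,3) count=0: revealed 12 new [(0,1) (0,2) (0,3) (0,4) (1,1) (1,2) (1,3) (1,4) (2,1) (2,2) (2,3) (2,4)] -> total=14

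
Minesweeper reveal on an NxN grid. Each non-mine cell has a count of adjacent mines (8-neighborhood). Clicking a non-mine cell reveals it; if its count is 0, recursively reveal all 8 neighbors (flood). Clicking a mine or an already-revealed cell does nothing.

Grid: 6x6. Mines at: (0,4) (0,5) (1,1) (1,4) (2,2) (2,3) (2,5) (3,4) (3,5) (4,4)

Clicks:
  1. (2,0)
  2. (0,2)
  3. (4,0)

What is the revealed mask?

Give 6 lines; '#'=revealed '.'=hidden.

Answer: ..#...
......
##....
####..
####..
####..

Derivation:
Click 1 (2,0) count=1: revealed 1 new [(2,0)] -> total=1
Click 2 (0,2) count=1: revealed 1 new [(0,2)] -> total=2
Click 3 (4,0) count=0: revealed 13 new [(2,1) (3,0) (3,1) (3,2) (3,3) (4,0) (4,1) (4,2) (4,3) (5,0) (5,1) (5,2) (5,3)] -> total=15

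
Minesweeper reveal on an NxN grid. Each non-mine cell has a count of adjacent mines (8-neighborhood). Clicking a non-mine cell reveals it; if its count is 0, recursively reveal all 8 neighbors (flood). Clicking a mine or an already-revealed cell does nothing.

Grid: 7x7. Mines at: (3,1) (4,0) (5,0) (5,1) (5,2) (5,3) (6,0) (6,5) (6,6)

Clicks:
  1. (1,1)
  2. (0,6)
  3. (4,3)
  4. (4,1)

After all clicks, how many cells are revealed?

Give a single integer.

Answer: 35

Derivation:
Click 1 (1,1) count=0: revealed 34 new [(0,0) (0,1) (0,2) (0,3) (0,4) (0,5) (0,6) (1,0) (1,1) (1,2) (1,3) (1,4) (1,5) (1,6) (2,0) (2,1) (2,2) (2,3) (2,4) (2,5) (2,6) (3,2) (3,3) (3,4) (3,5) (3,6) (4,2) (4,3) (4,4) (4,5) (4,6) (5,4) (5,5) (5,6)] -> total=34
Click 2 (0,6) count=0: revealed 0 new [(none)] -> total=34
Click 3 (4,3) count=2: revealed 0 new [(none)] -> total=34
Click 4 (4,1) count=5: revealed 1 new [(4,1)] -> total=35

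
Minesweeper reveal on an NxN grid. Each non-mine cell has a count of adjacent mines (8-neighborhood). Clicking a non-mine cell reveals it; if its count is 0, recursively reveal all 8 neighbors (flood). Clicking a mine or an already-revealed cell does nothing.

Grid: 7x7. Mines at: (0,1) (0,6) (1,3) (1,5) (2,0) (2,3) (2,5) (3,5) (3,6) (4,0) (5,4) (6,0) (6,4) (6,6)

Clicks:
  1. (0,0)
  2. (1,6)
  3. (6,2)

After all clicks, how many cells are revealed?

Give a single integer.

Click 1 (0,0) count=1: revealed 1 new [(0,0)] -> total=1
Click 2 (1,6) count=3: revealed 1 new [(1,6)] -> total=2
Click 3 (6,2) count=0: revealed 12 new [(3,1) (3,2) (3,3) (4,1) (4,2) (4,3) (5,1) (5,2) (5,3) (6,1) (6,2) (6,3)] -> total=14

Answer: 14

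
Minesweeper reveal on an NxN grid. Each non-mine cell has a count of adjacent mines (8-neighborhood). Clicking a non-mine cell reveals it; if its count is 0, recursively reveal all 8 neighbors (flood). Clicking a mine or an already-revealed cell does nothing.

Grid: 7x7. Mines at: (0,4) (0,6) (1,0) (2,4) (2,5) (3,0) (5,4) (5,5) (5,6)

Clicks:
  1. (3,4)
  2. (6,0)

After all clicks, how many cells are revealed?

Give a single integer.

Click 1 (3,4) count=2: revealed 1 new [(3,4)] -> total=1
Click 2 (6,0) count=0: revealed 24 new [(0,1) (0,2) (0,3) (1,1) (1,2) (1,3) (2,1) (2,2) (2,3) (3,1) (3,2) (3,3) (4,0) (4,1) (4,2) (4,3) (5,0) (5,1) (5,2) (5,3) (6,0) (6,1) (6,2) (6,3)] -> total=25

Answer: 25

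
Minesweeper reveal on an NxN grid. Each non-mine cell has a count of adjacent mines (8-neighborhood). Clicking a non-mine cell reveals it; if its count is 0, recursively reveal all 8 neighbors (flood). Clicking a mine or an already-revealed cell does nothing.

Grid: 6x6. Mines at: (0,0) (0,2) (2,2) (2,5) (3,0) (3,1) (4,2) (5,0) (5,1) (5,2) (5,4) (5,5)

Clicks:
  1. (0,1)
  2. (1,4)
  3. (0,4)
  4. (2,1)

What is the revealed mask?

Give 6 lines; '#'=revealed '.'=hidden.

Click 1 (0,1) count=2: revealed 1 new [(0,1)] -> total=1
Click 2 (1,4) count=1: revealed 1 new [(1,4)] -> total=2
Click 3 (0,4) count=0: revealed 5 new [(0,3) (0,4) (0,5) (1,3) (1,5)] -> total=7
Click 4 (2,1) count=3: revealed 1 new [(2,1)] -> total=8

Answer: .#.###
...###
.#....
......
......
......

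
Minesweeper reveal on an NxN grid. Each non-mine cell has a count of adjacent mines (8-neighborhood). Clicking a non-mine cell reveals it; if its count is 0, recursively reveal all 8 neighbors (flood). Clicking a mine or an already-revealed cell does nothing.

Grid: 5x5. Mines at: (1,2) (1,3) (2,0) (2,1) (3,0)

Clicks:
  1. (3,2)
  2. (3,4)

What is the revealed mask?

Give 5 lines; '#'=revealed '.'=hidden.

Click 1 (3,2) count=1: revealed 1 new [(3,2)] -> total=1
Click 2 (3,4) count=0: revealed 10 new [(2,2) (2,3) (2,4) (3,1) (3,3) (3,4) (4,1) (4,2) (4,3) (4,4)] -> total=11

Answer: .....
.....
..###
.####
.####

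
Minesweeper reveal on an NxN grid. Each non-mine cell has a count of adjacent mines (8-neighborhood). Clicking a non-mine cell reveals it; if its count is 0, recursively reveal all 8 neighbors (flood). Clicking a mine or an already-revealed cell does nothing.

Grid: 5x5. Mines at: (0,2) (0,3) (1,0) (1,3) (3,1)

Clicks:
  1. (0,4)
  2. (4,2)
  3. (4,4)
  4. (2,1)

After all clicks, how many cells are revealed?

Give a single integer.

Answer: 11

Derivation:
Click 1 (0,4) count=2: revealed 1 new [(0,4)] -> total=1
Click 2 (4,2) count=1: revealed 1 new [(4,2)] -> total=2
Click 3 (4,4) count=0: revealed 8 new [(2,2) (2,3) (2,4) (3,2) (3,3) (3,4) (4,3) (4,4)] -> total=10
Click 4 (2,1) count=2: revealed 1 new [(2,1)] -> total=11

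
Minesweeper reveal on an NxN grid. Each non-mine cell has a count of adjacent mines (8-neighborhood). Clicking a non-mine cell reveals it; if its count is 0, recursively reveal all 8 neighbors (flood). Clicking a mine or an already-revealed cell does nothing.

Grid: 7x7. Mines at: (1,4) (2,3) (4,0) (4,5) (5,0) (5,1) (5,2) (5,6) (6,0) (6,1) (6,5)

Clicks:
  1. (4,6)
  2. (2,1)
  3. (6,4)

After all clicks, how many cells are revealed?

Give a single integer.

Click 1 (4,6) count=2: revealed 1 new [(4,6)] -> total=1
Click 2 (2,1) count=0: revealed 14 new [(0,0) (0,1) (0,2) (0,3) (1,0) (1,1) (1,2) (1,3) (2,0) (2,1) (2,2) (3,0) (3,1) (3,2)] -> total=15
Click 3 (6,4) count=1: revealed 1 new [(6,4)] -> total=16

Answer: 16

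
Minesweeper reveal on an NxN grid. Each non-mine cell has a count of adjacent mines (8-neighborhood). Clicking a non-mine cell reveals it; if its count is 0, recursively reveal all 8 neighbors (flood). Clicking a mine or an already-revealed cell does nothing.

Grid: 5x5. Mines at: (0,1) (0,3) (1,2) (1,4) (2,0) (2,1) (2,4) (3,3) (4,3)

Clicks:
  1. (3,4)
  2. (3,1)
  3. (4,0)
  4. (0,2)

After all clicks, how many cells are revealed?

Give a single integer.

Click 1 (3,4) count=3: revealed 1 new [(3,4)] -> total=1
Click 2 (3,1) count=2: revealed 1 new [(3,1)] -> total=2
Click 3 (4,0) count=0: revealed 5 new [(3,0) (3,2) (4,0) (4,1) (4,2)] -> total=7
Click 4 (0,2) count=3: revealed 1 new [(0,2)] -> total=8

Answer: 8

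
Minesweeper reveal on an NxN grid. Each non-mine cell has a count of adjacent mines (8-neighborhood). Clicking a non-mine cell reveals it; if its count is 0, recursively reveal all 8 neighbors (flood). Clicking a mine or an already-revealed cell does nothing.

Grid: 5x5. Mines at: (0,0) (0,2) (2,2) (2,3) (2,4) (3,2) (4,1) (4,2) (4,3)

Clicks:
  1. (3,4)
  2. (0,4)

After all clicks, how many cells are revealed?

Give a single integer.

Click 1 (3,4) count=3: revealed 1 new [(3,4)] -> total=1
Click 2 (0,4) count=0: revealed 4 new [(0,3) (0,4) (1,3) (1,4)] -> total=5

Answer: 5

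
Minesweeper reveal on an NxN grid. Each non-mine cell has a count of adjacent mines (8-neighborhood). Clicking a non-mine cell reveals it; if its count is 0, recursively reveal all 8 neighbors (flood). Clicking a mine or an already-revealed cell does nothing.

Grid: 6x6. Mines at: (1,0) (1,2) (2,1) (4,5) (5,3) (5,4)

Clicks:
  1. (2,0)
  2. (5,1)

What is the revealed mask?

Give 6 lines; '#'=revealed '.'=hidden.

Click 1 (2,0) count=2: revealed 1 new [(2,0)] -> total=1
Click 2 (5,1) count=0: revealed 9 new [(3,0) (3,1) (3,2) (4,0) (4,1) (4,2) (5,0) (5,1) (5,2)] -> total=10

Answer: ......
......
#.....
###...
###...
###...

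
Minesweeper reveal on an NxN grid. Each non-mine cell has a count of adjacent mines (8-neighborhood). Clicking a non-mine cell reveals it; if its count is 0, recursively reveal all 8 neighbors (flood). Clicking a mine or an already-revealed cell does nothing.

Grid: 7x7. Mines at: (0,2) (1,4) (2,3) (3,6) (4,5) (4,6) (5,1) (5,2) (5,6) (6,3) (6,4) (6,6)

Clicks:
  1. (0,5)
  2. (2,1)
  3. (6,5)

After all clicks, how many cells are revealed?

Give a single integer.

Click 1 (0,5) count=1: revealed 1 new [(0,5)] -> total=1
Click 2 (2,1) count=0: revealed 14 new [(0,0) (0,1) (1,0) (1,1) (1,2) (2,0) (2,1) (2,2) (3,0) (3,1) (3,2) (4,0) (4,1) (4,2)] -> total=15
Click 3 (6,5) count=3: revealed 1 new [(6,5)] -> total=16

Answer: 16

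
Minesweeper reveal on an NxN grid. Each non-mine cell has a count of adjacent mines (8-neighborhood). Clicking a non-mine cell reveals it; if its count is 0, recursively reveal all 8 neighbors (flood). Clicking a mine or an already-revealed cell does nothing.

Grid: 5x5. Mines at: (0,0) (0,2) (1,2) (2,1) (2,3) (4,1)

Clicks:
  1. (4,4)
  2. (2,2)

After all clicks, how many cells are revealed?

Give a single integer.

Click 1 (4,4) count=0: revealed 6 new [(3,2) (3,3) (3,4) (4,2) (4,3) (4,4)] -> total=6
Click 2 (2,2) count=3: revealed 1 new [(2,2)] -> total=7

Answer: 7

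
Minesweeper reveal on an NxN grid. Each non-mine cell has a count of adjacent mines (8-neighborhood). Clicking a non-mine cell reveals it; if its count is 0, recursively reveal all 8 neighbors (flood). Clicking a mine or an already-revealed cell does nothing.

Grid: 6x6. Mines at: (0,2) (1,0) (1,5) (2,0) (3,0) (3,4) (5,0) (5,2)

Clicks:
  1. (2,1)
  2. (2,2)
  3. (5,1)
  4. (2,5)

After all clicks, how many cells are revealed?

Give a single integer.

Answer: 14

Derivation:
Click 1 (2,1) count=3: revealed 1 new [(2,1)] -> total=1
Click 2 (2,2) count=0: revealed 11 new [(1,1) (1,2) (1,3) (2,2) (2,3) (3,1) (3,2) (3,3) (4,1) (4,2) (4,3)] -> total=12
Click 3 (5,1) count=2: revealed 1 new [(5,1)] -> total=13
Click 4 (2,5) count=2: revealed 1 new [(2,5)] -> total=14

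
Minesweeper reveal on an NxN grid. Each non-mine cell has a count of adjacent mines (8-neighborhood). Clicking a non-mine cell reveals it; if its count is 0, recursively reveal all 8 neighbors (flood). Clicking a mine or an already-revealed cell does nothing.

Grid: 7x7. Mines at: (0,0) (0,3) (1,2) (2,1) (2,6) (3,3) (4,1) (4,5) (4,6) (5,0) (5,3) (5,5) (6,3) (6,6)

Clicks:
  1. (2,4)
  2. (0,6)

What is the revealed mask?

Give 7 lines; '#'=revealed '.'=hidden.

Click 1 (2,4) count=1: revealed 1 new [(2,4)] -> total=1
Click 2 (0,6) count=0: revealed 6 new [(0,4) (0,5) (0,6) (1,4) (1,5) (1,6)] -> total=7

Answer: ....###
....###
....#..
.......
.......
.......
.......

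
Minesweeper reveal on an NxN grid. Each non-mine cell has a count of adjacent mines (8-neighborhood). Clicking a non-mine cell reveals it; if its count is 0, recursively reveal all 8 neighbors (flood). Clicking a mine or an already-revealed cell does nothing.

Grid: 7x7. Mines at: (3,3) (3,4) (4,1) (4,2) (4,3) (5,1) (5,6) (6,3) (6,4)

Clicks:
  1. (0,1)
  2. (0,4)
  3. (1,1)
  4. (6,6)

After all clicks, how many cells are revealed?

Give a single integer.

Click 1 (0,1) count=0: revealed 28 new [(0,0) (0,1) (0,2) (0,3) (0,4) (0,5) (0,6) (1,0) (1,1) (1,2) (1,3) (1,4) (1,5) (1,6) (2,0) (2,1) (2,2) (2,3) (2,4) (2,5) (2,6) (3,0) (3,1) (3,2) (3,5) (3,6) (4,5) (4,6)] -> total=28
Click 2 (0,4) count=0: revealed 0 new [(none)] -> total=28
Click 3 (1,1) count=0: revealed 0 new [(none)] -> total=28
Click 4 (6,6) count=1: revealed 1 new [(6,6)] -> total=29

Answer: 29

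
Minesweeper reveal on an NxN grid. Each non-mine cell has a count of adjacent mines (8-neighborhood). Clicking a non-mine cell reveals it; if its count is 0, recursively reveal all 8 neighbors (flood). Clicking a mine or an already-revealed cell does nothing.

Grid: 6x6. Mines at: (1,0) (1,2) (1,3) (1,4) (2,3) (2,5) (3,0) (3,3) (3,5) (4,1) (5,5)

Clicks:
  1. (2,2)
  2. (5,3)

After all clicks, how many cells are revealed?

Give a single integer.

Answer: 7

Derivation:
Click 1 (2,2) count=4: revealed 1 new [(2,2)] -> total=1
Click 2 (5,3) count=0: revealed 6 new [(4,2) (4,3) (4,4) (5,2) (5,3) (5,4)] -> total=7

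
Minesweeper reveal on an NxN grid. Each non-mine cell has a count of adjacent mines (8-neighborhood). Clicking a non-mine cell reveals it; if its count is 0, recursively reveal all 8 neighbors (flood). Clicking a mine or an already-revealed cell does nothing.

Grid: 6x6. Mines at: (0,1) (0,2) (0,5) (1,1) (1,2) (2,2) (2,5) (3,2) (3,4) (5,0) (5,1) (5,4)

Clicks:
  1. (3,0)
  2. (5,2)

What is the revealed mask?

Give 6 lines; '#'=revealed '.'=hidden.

Click 1 (3,0) count=0: revealed 6 new [(2,0) (2,1) (3,0) (3,1) (4,0) (4,1)] -> total=6
Click 2 (5,2) count=1: revealed 1 new [(5,2)] -> total=7

Answer: ......
......
##....
##....
##....
..#...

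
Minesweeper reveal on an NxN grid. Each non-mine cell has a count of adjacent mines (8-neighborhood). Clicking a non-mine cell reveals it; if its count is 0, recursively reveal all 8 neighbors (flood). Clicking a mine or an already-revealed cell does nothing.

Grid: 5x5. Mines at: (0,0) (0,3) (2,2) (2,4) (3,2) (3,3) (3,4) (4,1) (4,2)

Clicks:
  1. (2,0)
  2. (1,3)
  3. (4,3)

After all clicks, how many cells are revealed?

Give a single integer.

Click 1 (2,0) count=0: revealed 6 new [(1,0) (1,1) (2,0) (2,1) (3,0) (3,1)] -> total=6
Click 2 (1,3) count=3: revealed 1 new [(1,3)] -> total=7
Click 3 (4,3) count=4: revealed 1 new [(4,3)] -> total=8

Answer: 8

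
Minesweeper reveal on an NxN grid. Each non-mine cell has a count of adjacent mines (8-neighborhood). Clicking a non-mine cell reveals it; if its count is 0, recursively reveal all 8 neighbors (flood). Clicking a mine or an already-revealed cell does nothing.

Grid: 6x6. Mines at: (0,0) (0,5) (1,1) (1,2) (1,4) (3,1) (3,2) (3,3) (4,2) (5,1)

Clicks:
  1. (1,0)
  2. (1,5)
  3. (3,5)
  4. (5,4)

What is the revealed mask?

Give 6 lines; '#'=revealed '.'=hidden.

Click 1 (1,0) count=2: revealed 1 new [(1,0)] -> total=1
Click 2 (1,5) count=2: revealed 1 new [(1,5)] -> total=2
Click 3 (3,5) count=0: revealed 10 new [(2,4) (2,5) (3,4) (3,5) (4,3) (4,4) (4,5) (5,3) (5,4) (5,5)] -> total=12
Click 4 (5,4) count=0: revealed 0 new [(none)] -> total=12

Answer: ......
#....#
....##
....##
...###
...###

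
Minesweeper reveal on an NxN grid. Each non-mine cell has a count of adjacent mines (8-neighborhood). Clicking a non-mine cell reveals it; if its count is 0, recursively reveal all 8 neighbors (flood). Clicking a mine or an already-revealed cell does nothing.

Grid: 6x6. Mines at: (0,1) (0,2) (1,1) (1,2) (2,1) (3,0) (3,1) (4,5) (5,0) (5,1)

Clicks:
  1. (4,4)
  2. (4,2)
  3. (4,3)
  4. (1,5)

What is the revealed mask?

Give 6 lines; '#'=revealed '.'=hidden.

Answer: ...###
...###
..####
..####
..###.
..###.

Derivation:
Click 1 (4,4) count=1: revealed 1 new [(4,4)] -> total=1
Click 2 (4,2) count=2: revealed 1 new [(4,2)] -> total=2
Click 3 (4,3) count=0: revealed 18 new [(0,3) (0,4) (0,5) (1,3) (1,4) (1,5) (2,2) (2,3) (2,4) (2,5) (3,2) (3,3) (3,4) (3,5) (4,3) (5,2) (5,3) (5,4)] -> total=20
Click 4 (1,5) count=0: revealed 0 new [(none)] -> total=20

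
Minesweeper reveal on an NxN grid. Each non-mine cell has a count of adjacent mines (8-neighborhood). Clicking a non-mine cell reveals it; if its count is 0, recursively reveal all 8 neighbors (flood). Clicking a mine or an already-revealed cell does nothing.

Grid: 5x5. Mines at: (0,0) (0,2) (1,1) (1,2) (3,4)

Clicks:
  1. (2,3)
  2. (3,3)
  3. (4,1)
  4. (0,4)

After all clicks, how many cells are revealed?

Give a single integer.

Click 1 (2,3) count=2: revealed 1 new [(2,3)] -> total=1
Click 2 (3,3) count=1: revealed 1 new [(3,3)] -> total=2
Click 3 (4,1) count=0: revealed 10 new [(2,0) (2,1) (2,2) (3,0) (3,1) (3,2) (4,0) (4,1) (4,2) (4,3)] -> total=12
Click 4 (0,4) count=0: revealed 5 new [(0,3) (0,4) (1,3) (1,4) (2,4)] -> total=17

Answer: 17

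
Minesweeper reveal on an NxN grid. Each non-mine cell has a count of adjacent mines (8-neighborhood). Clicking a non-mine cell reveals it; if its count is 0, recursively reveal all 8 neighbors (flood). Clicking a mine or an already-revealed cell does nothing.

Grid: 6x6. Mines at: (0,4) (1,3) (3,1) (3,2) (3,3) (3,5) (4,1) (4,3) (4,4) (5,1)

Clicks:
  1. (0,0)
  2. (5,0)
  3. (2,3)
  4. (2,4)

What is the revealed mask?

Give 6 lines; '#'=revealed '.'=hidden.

Click 1 (0,0) count=0: revealed 9 new [(0,0) (0,1) (0,2) (1,0) (1,1) (1,2) (2,0) (2,1) (2,2)] -> total=9
Click 2 (5,0) count=2: revealed 1 new [(5,0)] -> total=10
Click 3 (2,3) count=3: revealed 1 new [(2,3)] -> total=11
Click 4 (2,4) count=3: revealed 1 new [(2,4)] -> total=12

Answer: ###...
###...
#####.
......
......
#.....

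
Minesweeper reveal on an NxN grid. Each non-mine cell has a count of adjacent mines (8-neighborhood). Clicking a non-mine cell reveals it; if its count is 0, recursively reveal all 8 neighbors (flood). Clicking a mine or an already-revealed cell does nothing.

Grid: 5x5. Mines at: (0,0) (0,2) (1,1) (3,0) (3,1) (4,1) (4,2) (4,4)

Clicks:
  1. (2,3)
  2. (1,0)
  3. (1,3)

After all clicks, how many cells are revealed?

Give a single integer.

Click 1 (2,3) count=0: revealed 11 new [(0,3) (0,4) (1,2) (1,3) (1,4) (2,2) (2,3) (2,4) (3,2) (3,3) (3,4)] -> total=11
Click 2 (1,0) count=2: revealed 1 new [(1,0)] -> total=12
Click 3 (1,3) count=1: revealed 0 new [(none)] -> total=12

Answer: 12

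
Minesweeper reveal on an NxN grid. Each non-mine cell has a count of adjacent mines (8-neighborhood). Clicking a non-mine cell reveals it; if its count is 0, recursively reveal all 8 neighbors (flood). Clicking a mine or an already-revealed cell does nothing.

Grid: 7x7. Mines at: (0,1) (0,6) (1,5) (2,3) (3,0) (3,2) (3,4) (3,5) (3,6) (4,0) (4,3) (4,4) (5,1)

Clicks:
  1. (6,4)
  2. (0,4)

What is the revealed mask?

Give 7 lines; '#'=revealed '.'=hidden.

Answer: ....#..
.......
.......
.......
.....##
..#####
..#####

Derivation:
Click 1 (6,4) count=0: revealed 12 new [(4,5) (4,6) (5,2) (5,3) (5,4) (5,5) (5,6) (6,2) (6,3) (6,4) (6,5) (6,6)] -> total=12
Click 2 (0,4) count=1: revealed 1 new [(0,4)] -> total=13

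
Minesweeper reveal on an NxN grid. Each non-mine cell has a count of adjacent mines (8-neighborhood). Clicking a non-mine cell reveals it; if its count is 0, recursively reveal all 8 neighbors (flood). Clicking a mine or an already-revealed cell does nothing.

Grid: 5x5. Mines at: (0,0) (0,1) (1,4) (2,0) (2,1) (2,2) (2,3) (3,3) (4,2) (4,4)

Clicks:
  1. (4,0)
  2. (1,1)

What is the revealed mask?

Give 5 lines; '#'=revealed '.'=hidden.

Answer: .....
.#...
.....
##...
##...

Derivation:
Click 1 (4,0) count=0: revealed 4 new [(3,0) (3,1) (4,0) (4,1)] -> total=4
Click 2 (1,1) count=5: revealed 1 new [(1,1)] -> total=5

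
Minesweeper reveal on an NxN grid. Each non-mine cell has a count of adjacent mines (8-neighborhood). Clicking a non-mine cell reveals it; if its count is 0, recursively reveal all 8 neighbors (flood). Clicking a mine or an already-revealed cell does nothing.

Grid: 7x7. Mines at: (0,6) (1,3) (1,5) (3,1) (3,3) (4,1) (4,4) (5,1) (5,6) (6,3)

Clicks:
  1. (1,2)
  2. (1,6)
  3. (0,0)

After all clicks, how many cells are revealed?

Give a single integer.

Click 1 (1,2) count=1: revealed 1 new [(1,2)] -> total=1
Click 2 (1,6) count=2: revealed 1 new [(1,6)] -> total=2
Click 3 (0,0) count=0: revealed 8 new [(0,0) (0,1) (0,2) (1,0) (1,1) (2,0) (2,1) (2,2)] -> total=10

Answer: 10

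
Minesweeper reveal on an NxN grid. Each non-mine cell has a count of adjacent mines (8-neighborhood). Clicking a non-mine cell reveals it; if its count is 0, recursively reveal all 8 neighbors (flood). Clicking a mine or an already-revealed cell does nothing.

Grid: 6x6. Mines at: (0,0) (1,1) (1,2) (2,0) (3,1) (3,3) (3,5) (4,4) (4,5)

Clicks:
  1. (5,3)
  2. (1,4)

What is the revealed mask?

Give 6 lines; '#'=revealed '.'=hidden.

Click 1 (5,3) count=1: revealed 1 new [(5,3)] -> total=1
Click 2 (1,4) count=0: revealed 9 new [(0,3) (0,4) (0,5) (1,3) (1,4) (1,5) (2,3) (2,4) (2,5)] -> total=10

Answer: ...###
...###
...###
......
......
...#..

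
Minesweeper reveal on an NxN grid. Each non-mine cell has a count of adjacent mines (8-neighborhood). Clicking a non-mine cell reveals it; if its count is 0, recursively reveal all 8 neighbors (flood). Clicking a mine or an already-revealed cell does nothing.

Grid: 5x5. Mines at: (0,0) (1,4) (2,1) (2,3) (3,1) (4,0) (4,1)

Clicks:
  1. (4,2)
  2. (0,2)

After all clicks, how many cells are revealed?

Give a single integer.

Answer: 7

Derivation:
Click 1 (4,2) count=2: revealed 1 new [(4,2)] -> total=1
Click 2 (0,2) count=0: revealed 6 new [(0,1) (0,2) (0,3) (1,1) (1,2) (1,3)] -> total=7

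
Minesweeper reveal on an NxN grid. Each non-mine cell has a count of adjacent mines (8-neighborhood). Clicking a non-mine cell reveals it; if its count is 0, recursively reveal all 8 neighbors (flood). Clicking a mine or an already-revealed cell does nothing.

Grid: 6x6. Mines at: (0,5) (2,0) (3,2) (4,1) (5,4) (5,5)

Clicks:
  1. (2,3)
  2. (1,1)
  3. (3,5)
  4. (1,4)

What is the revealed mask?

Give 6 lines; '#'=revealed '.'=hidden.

Answer: #####.
######
.#####
...###
...###
......

Derivation:
Click 1 (2,3) count=1: revealed 1 new [(2,3)] -> total=1
Click 2 (1,1) count=1: revealed 1 new [(1,1)] -> total=2
Click 3 (3,5) count=0: revealed 20 new [(0,0) (0,1) (0,2) (0,3) (0,4) (1,0) (1,2) (1,3) (1,4) (1,5) (2,1) (2,2) (2,4) (2,5) (3,3) (3,4) (3,5) (4,3) (4,4) (4,5)] -> total=22
Click 4 (1,4) count=1: revealed 0 new [(none)] -> total=22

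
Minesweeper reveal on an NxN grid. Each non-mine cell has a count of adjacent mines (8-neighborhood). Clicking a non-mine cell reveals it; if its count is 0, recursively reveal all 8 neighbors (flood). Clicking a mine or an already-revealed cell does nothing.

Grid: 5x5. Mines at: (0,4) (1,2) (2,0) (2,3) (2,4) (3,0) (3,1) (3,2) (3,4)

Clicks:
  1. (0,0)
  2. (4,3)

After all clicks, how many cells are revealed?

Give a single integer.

Click 1 (0,0) count=0: revealed 4 new [(0,0) (0,1) (1,0) (1,1)] -> total=4
Click 2 (4,3) count=2: revealed 1 new [(4,3)] -> total=5

Answer: 5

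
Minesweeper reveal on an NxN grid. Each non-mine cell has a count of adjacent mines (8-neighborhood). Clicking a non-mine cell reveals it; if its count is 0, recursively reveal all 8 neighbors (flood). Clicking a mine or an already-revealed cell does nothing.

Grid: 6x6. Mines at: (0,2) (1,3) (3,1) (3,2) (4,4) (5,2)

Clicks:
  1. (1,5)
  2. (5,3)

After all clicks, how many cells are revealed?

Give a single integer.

Answer: 9

Derivation:
Click 1 (1,5) count=0: revealed 8 new [(0,4) (0,5) (1,4) (1,5) (2,4) (2,5) (3,4) (3,5)] -> total=8
Click 2 (5,3) count=2: revealed 1 new [(5,3)] -> total=9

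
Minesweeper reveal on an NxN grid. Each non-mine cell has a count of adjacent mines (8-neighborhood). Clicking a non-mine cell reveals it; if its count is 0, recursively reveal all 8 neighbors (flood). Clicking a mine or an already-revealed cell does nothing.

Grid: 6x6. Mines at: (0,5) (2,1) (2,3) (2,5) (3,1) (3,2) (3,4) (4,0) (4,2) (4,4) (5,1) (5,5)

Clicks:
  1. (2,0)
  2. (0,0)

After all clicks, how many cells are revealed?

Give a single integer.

Answer: 11

Derivation:
Click 1 (2,0) count=2: revealed 1 new [(2,0)] -> total=1
Click 2 (0,0) count=0: revealed 10 new [(0,0) (0,1) (0,2) (0,3) (0,4) (1,0) (1,1) (1,2) (1,3) (1,4)] -> total=11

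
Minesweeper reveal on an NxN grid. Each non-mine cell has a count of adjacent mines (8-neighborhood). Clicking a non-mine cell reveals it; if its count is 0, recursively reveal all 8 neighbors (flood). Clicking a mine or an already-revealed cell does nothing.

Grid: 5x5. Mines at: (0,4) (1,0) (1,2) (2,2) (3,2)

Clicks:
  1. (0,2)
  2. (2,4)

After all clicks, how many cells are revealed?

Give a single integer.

Click 1 (0,2) count=1: revealed 1 new [(0,2)] -> total=1
Click 2 (2,4) count=0: revealed 8 new [(1,3) (1,4) (2,3) (2,4) (3,3) (3,4) (4,3) (4,4)] -> total=9

Answer: 9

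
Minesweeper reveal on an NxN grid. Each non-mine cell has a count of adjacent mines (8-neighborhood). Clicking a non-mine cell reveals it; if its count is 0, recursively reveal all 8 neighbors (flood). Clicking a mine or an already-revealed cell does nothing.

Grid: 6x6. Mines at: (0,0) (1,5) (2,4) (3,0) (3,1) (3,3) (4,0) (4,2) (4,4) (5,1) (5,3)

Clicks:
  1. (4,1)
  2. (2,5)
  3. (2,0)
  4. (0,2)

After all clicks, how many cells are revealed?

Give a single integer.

Click 1 (4,1) count=5: revealed 1 new [(4,1)] -> total=1
Click 2 (2,5) count=2: revealed 1 new [(2,5)] -> total=2
Click 3 (2,0) count=2: revealed 1 new [(2,0)] -> total=3
Click 4 (0,2) count=0: revealed 11 new [(0,1) (0,2) (0,3) (0,4) (1,1) (1,2) (1,3) (1,4) (2,1) (2,2) (2,3)] -> total=14

Answer: 14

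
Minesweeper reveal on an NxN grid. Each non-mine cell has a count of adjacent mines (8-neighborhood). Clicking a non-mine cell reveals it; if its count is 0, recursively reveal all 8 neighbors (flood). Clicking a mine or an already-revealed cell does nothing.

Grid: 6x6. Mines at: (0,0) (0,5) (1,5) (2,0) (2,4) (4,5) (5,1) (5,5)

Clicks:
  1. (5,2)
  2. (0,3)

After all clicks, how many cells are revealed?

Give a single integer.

Answer: 22

Derivation:
Click 1 (5,2) count=1: revealed 1 new [(5,2)] -> total=1
Click 2 (0,3) count=0: revealed 21 new [(0,1) (0,2) (0,3) (0,4) (1,1) (1,2) (1,3) (1,4) (2,1) (2,2) (2,3) (3,1) (3,2) (3,3) (3,4) (4,1) (4,2) (4,3) (4,4) (5,3) (5,4)] -> total=22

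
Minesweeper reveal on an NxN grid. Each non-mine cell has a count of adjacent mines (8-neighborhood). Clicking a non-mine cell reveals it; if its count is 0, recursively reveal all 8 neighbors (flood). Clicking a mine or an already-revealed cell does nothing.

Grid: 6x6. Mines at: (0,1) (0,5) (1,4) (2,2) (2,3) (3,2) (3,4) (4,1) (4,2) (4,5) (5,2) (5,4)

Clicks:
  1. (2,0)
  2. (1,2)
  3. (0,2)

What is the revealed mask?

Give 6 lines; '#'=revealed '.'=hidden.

Answer: ..#...
###...
##....
##....
......
......

Derivation:
Click 1 (2,0) count=0: revealed 6 new [(1,0) (1,1) (2,0) (2,1) (3,0) (3,1)] -> total=6
Click 2 (1,2) count=3: revealed 1 new [(1,2)] -> total=7
Click 3 (0,2) count=1: revealed 1 new [(0,2)] -> total=8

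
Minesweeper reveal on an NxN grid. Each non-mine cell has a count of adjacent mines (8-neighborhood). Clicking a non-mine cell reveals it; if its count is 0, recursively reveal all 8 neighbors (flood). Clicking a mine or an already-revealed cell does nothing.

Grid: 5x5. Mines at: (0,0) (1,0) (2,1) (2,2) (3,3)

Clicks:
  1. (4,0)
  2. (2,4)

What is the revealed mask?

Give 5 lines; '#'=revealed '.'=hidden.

Answer: .....
.....
....#
###..
###..

Derivation:
Click 1 (4,0) count=0: revealed 6 new [(3,0) (3,1) (3,2) (4,0) (4,1) (4,2)] -> total=6
Click 2 (2,4) count=1: revealed 1 new [(2,4)] -> total=7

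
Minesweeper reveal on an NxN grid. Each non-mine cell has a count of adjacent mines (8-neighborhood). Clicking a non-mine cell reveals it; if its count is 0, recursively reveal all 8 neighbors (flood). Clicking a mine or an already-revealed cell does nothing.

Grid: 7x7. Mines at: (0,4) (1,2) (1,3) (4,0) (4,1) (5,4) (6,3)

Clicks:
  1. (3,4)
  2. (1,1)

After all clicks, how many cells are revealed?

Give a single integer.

Answer: 25

Derivation:
Click 1 (3,4) count=0: revealed 24 new [(0,5) (0,6) (1,4) (1,5) (1,6) (2,2) (2,3) (2,4) (2,5) (2,6) (3,2) (3,3) (3,4) (3,5) (3,6) (4,2) (4,3) (4,4) (4,5) (4,6) (5,5) (5,6) (6,5) (6,6)] -> total=24
Click 2 (1,1) count=1: revealed 1 new [(1,1)] -> total=25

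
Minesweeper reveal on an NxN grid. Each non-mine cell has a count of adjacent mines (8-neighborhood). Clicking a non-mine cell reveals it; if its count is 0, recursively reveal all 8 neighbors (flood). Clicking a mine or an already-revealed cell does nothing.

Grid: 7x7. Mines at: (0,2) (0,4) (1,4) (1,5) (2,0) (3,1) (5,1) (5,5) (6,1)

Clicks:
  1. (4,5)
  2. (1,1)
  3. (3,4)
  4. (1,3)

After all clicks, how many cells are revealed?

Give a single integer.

Answer: 23

Derivation:
Click 1 (4,5) count=1: revealed 1 new [(4,5)] -> total=1
Click 2 (1,1) count=2: revealed 1 new [(1,1)] -> total=2
Click 3 (3,4) count=0: revealed 20 new [(2,2) (2,3) (2,4) (2,5) (2,6) (3,2) (3,3) (3,4) (3,5) (3,6) (4,2) (4,3) (4,4) (4,6) (5,2) (5,3) (5,4) (6,2) (6,3) (6,4)] -> total=22
Click 4 (1,3) count=3: revealed 1 new [(1,3)] -> total=23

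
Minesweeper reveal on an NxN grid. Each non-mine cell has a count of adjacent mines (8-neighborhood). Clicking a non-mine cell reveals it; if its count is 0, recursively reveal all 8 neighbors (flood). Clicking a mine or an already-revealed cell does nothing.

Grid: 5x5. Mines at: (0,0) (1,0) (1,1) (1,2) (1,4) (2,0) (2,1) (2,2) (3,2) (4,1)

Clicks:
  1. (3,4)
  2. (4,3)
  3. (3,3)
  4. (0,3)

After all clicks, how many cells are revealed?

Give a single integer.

Answer: 7

Derivation:
Click 1 (3,4) count=0: revealed 6 new [(2,3) (2,4) (3,3) (3,4) (4,3) (4,4)] -> total=6
Click 2 (4,3) count=1: revealed 0 new [(none)] -> total=6
Click 3 (3,3) count=2: revealed 0 new [(none)] -> total=6
Click 4 (0,3) count=2: revealed 1 new [(0,3)] -> total=7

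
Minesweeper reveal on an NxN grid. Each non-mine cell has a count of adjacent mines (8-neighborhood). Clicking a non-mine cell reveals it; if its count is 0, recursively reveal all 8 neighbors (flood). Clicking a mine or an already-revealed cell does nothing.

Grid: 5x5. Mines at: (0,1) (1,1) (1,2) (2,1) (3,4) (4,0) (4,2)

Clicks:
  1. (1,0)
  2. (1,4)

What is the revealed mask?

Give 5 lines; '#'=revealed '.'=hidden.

Click 1 (1,0) count=3: revealed 1 new [(1,0)] -> total=1
Click 2 (1,4) count=0: revealed 6 new [(0,3) (0,4) (1,3) (1,4) (2,3) (2,4)] -> total=7

Answer: ...##
#..##
...##
.....
.....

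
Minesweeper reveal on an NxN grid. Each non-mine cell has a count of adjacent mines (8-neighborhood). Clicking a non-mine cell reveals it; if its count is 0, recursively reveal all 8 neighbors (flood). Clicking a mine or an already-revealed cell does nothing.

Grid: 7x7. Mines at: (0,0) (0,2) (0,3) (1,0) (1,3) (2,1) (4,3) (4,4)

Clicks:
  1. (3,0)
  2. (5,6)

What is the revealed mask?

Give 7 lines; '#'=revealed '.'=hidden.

Answer: ....###
....###
....###
###.###
###..##
#######
#######

Derivation:
Click 1 (3,0) count=1: revealed 1 new [(3,0)] -> total=1
Click 2 (5,6) count=0: revealed 33 new [(0,4) (0,5) (0,6) (1,4) (1,5) (1,6) (2,4) (2,5) (2,6) (3,1) (3,2) (3,4) (3,5) (3,6) (4,0) (4,1) (4,2) (4,5) (4,6) (5,0) (5,1) (5,2) (5,3) (5,4) (5,5) (5,6) (6,0) (6,1) (6,2) (6,3) (6,4) (6,5) (6,6)] -> total=34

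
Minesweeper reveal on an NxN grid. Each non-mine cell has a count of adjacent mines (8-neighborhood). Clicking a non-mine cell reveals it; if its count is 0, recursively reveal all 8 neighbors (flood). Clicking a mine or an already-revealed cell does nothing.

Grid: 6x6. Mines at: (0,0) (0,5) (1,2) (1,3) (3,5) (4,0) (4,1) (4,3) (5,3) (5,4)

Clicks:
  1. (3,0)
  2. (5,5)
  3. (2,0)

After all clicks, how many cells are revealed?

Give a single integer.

Click 1 (3,0) count=2: revealed 1 new [(3,0)] -> total=1
Click 2 (5,5) count=1: revealed 1 new [(5,5)] -> total=2
Click 3 (2,0) count=0: revealed 5 new [(1,0) (1,1) (2,0) (2,1) (3,1)] -> total=7

Answer: 7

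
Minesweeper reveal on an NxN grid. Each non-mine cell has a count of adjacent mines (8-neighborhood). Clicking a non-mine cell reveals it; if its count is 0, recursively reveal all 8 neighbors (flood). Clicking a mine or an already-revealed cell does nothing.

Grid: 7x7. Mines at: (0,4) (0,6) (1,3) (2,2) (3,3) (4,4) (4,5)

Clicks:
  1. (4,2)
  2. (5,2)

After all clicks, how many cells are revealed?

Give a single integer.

Answer: 29

Derivation:
Click 1 (4,2) count=1: revealed 1 new [(4,2)] -> total=1
Click 2 (5,2) count=0: revealed 28 new [(0,0) (0,1) (0,2) (1,0) (1,1) (1,2) (2,0) (2,1) (3,0) (3,1) (3,2) (4,0) (4,1) (4,3) (5,0) (5,1) (5,2) (5,3) (5,4) (5,5) (5,6) (6,0) (6,1) (6,2) (6,3) (6,4) (6,5) (6,6)] -> total=29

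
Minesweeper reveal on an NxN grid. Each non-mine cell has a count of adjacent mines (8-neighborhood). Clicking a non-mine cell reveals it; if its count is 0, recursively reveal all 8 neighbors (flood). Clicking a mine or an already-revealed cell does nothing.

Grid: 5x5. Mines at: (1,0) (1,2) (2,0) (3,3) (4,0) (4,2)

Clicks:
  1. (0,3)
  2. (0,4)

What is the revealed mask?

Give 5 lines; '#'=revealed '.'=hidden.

Click 1 (0,3) count=1: revealed 1 new [(0,3)] -> total=1
Click 2 (0,4) count=0: revealed 5 new [(0,4) (1,3) (1,4) (2,3) (2,4)] -> total=6

Answer: ...##
...##
...##
.....
.....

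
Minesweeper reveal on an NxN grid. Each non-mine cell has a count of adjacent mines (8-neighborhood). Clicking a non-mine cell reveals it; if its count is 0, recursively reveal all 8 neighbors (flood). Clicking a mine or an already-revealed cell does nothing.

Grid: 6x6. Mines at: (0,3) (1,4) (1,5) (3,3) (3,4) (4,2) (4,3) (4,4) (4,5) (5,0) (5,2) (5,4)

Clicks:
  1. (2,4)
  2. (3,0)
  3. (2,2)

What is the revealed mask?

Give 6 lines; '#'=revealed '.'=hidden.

Click 1 (2,4) count=4: revealed 1 new [(2,4)] -> total=1
Click 2 (3,0) count=0: revealed 14 new [(0,0) (0,1) (0,2) (1,0) (1,1) (1,2) (2,0) (2,1) (2,2) (3,0) (3,1) (3,2) (4,0) (4,1)] -> total=15
Click 3 (2,2) count=1: revealed 0 new [(none)] -> total=15

Answer: ###...
###...
###.#.
###...
##....
......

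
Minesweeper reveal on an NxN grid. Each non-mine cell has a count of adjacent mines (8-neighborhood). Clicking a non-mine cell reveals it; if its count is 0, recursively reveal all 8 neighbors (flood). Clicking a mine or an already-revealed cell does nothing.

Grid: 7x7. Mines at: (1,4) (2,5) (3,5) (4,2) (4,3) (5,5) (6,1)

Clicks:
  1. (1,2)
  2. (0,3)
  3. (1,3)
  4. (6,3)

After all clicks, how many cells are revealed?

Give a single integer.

Click 1 (1,2) count=0: revealed 20 new [(0,0) (0,1) (0,2) (0,3) (1,0) (1,1) (1,2) (1,3) (2,0) (2,1) (2,2) (2,3) (3,0) (3,1) (3,2) (3,3) (4,0) (4,1) (5,0) (5,1)] -> total=20
Click 2 (0,3) count=1: revealed 0 new [(none)] -> total=20
Click 3 (1,3) count=1: revealed 0 new [(none)] -> total=20
Click 4 (6,3) count=0: revealed 6 new [(5,2) (5,3) (5,4) (6,2) (6,3) (6,4)] -> total=26

Answer: 26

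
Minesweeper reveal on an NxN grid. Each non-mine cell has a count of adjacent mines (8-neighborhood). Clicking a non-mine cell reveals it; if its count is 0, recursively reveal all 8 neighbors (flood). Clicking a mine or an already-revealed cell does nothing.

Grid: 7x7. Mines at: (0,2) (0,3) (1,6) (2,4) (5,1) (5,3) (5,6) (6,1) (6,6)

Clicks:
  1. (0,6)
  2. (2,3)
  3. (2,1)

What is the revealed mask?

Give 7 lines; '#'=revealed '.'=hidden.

Answer: ##....#
####...
####...
####...
####...
.......
.......

Derivation:
Click 1 (0,6) count=1: revealed 1 new [(0,6)] -> total=1
Click 2 (2,3) count=1: revealed 1 new [(2,3)] -> total=2
Click 3 (2,1) count=0: revealed 17 new [(0,0) (0,1) (1,0) (1,1) (1,2) (1,3) (2,0) (2,1) (2,2) (3,0) (3,1) (3,2) (3,3) (4,0) (4,1) (4,2) (4,3)] -> total=19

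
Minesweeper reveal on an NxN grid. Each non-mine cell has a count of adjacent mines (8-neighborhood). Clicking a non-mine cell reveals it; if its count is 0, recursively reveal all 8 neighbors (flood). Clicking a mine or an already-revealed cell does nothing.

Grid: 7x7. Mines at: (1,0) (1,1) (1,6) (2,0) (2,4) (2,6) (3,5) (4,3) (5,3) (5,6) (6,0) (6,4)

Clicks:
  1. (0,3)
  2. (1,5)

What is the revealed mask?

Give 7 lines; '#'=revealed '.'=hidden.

Answer: ..####.
..####.
.......
.......
.......
.......
.......

Derivation:
Click 1 (0,3) count=0: revealed 8 new [(0,2) (0,3) (0,4) (0,5) (1,2) (1,3) (1,4) (1,5)] -> total=8
Click 2 (1,5) count=3: revealed 0 new [(none)] -> total=8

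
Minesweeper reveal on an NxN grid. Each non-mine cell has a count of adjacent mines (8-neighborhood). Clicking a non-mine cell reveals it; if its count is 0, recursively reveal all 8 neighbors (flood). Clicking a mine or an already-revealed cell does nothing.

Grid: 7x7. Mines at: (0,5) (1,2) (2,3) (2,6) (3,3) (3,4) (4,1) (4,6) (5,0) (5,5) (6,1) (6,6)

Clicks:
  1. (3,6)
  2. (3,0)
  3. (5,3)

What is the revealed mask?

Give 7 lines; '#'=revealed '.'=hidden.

Click 1 (3,6) count=2: revealed 1 new [(3,6)] -> total=1
Click 2 (3,0) count=1: revealed 1 new [(3,0)] -> total=2
Click 3 (5,3) count=0: revealed 9 new [(4,2) (4,3) (4,4) (5,2) (5,3) (5,4) (6,2) (6,3) (6,4)] -> total=11

Answer: .......
.......
.......
#.....#
..###..
..###..
..###..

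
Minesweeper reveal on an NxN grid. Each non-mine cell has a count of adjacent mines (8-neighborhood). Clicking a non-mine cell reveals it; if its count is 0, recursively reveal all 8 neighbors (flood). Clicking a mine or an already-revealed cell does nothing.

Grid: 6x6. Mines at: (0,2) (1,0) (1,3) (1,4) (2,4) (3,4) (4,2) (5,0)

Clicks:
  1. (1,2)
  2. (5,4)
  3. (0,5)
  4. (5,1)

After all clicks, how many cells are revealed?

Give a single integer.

Answer: 9

Derivation:
Click 1 (1,2) count=2: revealed 1 new [(1,2)] -> total=1
Click 2 (5,4) count=0: revealed 6 new [(4,3) (4,4) (4,5) (5,3) (5,4) (5,5)] -> total=7
Click 3 (0,5) count=1: revealed 1 new [(0,5)] -> total=8
Click 4 (5,1) count=2: revealed 1 new [(5,1)] -> total=9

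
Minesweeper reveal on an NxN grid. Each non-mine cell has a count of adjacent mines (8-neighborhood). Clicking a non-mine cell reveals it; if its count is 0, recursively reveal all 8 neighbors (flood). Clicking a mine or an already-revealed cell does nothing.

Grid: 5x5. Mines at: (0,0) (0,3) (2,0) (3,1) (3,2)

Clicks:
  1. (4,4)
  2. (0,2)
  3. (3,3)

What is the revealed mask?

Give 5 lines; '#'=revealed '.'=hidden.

Answer: ..#..
...##
...##
...##
...##

Derivation:
Click 1 (4,4) count=0: revealed 8 new [(1,3) (1,4) (2,3) (2,4) (3,3) (3,4) (4,3) (4,4)] -> total=8
Click 2 (0,2) count=1: revealed 1 new [(0,2)] -> total=9
Click 3 (3,3) count=1: revealed 0 new [(none)] -> total=9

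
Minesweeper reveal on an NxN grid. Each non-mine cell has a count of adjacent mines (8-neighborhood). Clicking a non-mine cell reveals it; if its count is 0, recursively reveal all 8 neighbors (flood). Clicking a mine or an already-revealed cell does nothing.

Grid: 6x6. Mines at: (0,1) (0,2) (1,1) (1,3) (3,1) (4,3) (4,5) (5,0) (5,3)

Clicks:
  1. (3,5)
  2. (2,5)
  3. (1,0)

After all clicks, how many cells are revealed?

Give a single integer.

Answer: 9

Derivation:
Click 1 (3,5) count=1: revealed 1 new [(3,5)] -> total=1
Click 2 (2,5) count=0: revealed 7 new [(0,4) (0,5) (1,4) (1,5) (2,4) (2,5) (3,4)] -> total=8
Click 3 (1,0) count=2: revealed 1 new [(1,0)] -> total=9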